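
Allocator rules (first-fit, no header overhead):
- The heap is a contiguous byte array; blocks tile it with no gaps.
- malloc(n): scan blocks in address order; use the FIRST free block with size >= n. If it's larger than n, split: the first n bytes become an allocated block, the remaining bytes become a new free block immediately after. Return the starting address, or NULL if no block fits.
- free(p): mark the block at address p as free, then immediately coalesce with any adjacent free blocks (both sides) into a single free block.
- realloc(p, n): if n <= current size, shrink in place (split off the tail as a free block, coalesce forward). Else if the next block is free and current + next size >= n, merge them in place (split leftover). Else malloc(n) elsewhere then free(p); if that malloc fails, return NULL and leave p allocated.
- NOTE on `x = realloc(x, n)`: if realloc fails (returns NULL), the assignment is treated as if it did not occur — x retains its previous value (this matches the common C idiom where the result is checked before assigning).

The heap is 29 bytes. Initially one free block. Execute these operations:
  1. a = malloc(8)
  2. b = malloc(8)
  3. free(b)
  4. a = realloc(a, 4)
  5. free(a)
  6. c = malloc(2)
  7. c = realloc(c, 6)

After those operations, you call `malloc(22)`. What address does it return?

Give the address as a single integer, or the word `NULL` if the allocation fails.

Op 1: a = malloc(8) -> a = 0; heap: [0-7 ALLOC][8-28 FREE]
Op 2: b = malloc(8) -> b = 8; heap: [0-7 ALLOC][8-15 ALLOC][16-28 FREE]
Op 3: free(b) -> (freed b); heap: [0-7 ALLOC][8-28 FREE]
Op 4: a = realloc(a, 4) -> a = 0; heap: [0-3 ALLOC][4-28 FREE]
Op 5: free(a) -> (freed a); heap: [0-28 FREE]
Op 6: c = malloc(2) -> c = 0; heap: [0-1 ALLOC][2-28 FREE]
Op 7: c = realloc(c, 6) -> c = 0; heap: [0-5 ALLOC][6-28 FREE]
malloc(22): first-fit scan over [0-5 ALLOC][6-28 FREE] -> 6

Answer: 6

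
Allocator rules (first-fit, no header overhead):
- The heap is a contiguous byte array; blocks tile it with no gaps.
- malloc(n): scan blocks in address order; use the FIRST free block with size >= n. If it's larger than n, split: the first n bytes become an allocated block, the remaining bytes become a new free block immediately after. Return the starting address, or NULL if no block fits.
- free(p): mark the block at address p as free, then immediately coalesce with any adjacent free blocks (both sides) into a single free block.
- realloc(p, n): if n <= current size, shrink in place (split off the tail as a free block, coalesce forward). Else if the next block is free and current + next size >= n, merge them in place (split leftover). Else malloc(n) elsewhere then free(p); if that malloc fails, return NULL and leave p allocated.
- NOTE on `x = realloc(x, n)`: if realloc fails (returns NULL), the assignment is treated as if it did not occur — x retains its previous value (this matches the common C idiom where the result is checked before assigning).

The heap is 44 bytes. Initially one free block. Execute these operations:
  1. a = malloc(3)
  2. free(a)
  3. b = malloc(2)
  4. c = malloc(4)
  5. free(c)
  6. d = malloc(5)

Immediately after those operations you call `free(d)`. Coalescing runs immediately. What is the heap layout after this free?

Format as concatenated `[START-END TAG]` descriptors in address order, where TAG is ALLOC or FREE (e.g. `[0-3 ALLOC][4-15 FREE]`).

Answer: [0-1 ALLOC][2-43 FREE]

Derivation:
Op 1: a = malloc(3) -> a = 0; heap: [0-2 ALLOC][3-43 FREE]
Op 2: free(a) -> (freed a); heap: [0-43 FREE]
Op 3: b = malloc(2) -> b = 0; heap: [0-1 ALLOC][2-43 FREE]
Op 4: c = malloc(4) -> c = 2; heap: [0-1 ALLOC][2-5 ALLOC][6-43 FREE]
Op 5: free(c) -> (freed c); heap: [0-1 ALLOC][2-43 FREE]
Op 6: d = malloc(5) -> d = 2; heap: [0-1 ALLOC][2-6 ALLOC][7-43 FREE]
free(d): d = 2 -> block [2-6 ALLOC]; mark free, coalesce with adjacent free neighbors -> [0-1 ALLOC][2-43 FREE]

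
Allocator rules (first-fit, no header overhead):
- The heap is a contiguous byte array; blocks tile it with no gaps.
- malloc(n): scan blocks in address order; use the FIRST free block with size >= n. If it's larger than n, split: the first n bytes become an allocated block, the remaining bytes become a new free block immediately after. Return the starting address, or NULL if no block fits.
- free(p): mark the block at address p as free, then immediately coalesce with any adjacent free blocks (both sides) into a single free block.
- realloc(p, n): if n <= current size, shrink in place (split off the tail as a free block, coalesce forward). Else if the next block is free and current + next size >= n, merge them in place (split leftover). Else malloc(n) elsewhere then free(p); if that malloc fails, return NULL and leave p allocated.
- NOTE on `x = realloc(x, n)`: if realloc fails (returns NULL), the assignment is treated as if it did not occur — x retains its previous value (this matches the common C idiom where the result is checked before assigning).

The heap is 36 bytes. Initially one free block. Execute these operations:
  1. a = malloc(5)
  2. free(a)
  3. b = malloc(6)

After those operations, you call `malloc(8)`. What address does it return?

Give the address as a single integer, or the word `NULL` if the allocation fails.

Op 1: a = malloc(5) -> a = 0; heap: [0-4 ALLOC][5-35 FREE]
Op 2: free(a) -> (freed a); heap: [0-35 FREE]
Op 3: b = malloc(6) -> b = 0; heap: [0-5 ALLOC][6-35 FREE]
malloc(8): first-fit scan over [0-5 ALLOC][6-35 FREE] -> 6

Answer: 6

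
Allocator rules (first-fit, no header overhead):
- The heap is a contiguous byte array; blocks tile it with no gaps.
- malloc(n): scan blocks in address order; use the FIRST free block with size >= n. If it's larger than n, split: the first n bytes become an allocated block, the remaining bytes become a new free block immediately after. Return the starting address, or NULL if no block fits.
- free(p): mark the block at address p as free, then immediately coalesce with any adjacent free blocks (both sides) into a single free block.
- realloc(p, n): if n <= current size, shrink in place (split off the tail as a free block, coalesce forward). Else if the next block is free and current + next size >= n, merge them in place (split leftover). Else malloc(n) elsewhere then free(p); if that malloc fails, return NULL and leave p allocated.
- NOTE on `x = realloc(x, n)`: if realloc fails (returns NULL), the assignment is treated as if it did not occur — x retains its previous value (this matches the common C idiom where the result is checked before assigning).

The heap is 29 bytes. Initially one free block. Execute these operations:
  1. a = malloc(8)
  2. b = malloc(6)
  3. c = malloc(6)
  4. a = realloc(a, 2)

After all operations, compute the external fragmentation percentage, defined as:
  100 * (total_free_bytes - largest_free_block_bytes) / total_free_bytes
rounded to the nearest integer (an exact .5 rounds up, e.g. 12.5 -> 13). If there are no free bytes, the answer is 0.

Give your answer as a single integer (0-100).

Answer: 40

Derivation:
Op 1: a = malloc(8) -> a = 0; heap: [0-7 ALLOC][8-28 FREE]
Op 2: b = malloc(6) -> b = 8; heap: [0-7 ALLOC][8-13 ALLOC][14-28 FREE]
Op 3: c = malloc(6) -> c = 14; heap: [0-7 ALLOC][8-13 ALLOC][14-19 ALLOC][20-28 FREE]
Op 4: a = realloc(a, 2) -> a = 0; heap: [0-1 ALLOC][2-7 FREE][8-13 ALLOC][14-19 ALLOC][20-28 FREE]
Free blocks: [6 9] total_free=15 largest=9 -> 100*(15-9)/15 = 600/15 = 40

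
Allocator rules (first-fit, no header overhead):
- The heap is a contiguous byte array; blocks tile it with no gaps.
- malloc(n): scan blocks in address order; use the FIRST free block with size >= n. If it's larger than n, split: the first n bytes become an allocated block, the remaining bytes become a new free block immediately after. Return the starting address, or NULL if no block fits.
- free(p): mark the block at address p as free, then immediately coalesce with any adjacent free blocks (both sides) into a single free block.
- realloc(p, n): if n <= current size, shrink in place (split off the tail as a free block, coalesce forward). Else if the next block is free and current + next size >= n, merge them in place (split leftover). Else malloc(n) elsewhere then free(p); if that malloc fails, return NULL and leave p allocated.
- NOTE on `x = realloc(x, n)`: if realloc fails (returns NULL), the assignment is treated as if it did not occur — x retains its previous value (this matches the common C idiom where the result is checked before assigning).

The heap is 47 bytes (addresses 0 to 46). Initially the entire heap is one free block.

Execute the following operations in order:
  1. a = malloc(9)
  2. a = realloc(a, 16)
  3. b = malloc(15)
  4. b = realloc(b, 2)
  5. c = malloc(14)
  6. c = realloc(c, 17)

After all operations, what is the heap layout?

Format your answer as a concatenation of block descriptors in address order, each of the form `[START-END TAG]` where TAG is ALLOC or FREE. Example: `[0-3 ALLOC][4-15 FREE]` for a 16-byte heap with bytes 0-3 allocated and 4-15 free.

Op 1: a = malloc(9) -> a = 0; heap: [0-8 ALLOC][9-46 FREE]
Op 2: a = realloc(a, 16) -> a = 0; heap: [0-15 ALLOC][16-46 FREE]
Op 3: b = malloc(15) -> b = 16; heap: [0-15 ALLOC][16-30 ALLOC][31-46 FREE]
Op 4: b = realloc(b, 2) -> b = 16; heap: [0-15 ALLOC][16-17 ALLOC][18-46 FREE]
Op 5: c = malloc(14) -> c = 18; heap: [0-15 ALLOC][16-17 ALLOC][18-31 ALLOC][32-46 FREE]
Op 6: c = realloc(c, 17) -> c = 18; heap: [0-15 ALLOC][16-17 ALLOC][18-34 ALLOC][35-46 FREE]

Answer: [0-15 ALLOC][16-17 ALLOC][18-34 ALLOC][35-46 FREE]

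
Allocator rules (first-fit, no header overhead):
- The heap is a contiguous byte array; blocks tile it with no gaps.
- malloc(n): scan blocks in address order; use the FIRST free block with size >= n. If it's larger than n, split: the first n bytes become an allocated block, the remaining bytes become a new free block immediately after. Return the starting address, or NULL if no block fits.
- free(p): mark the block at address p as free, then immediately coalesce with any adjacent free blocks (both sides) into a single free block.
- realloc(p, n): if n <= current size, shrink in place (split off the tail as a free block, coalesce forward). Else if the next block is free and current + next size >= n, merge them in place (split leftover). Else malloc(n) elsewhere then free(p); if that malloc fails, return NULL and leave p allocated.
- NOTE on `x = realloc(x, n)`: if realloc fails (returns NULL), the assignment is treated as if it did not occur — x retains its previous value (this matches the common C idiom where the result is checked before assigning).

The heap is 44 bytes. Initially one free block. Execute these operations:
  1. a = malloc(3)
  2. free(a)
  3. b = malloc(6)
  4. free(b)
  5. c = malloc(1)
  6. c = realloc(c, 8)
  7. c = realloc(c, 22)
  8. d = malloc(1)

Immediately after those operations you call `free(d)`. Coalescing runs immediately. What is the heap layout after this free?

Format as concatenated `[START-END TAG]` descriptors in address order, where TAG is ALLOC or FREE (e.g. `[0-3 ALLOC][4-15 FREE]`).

Op 1: a = malloc(3) -> a = 0; heap: [0-2 ALLOC][3-43 FREE]
Op 2: free(a) -> (freed a); heap: [0-43 FREE]
Op 3: b = malloc(6) -> b = 0; heap: [0-5 ALLOC][6-43 FREE]
Op 4: free(b) -> (freed b); heap: [0-43 FREE]
Op 5: c = malloc(1) -> c = 0; heap: [0-0 ALLOC][1-43 FREE]
Op 6: c = realloc(c, 8) -> c = 0; heap: [0-7 ALLOC][8-43 FREE]
Op 7: c = realloc(c, 22) -> c = 0; heap: [0-21 ALLOC][22-43 FREE]
Op 8: d = malloc(1) -> d = 22; heap: [0-21 ALLOC][22-22 ALLOC][23-43 FREE]
free(d): d = 22 -> block [22-22 ALLOC]; mark free, coalesce with adjacent free neighbors -> [0-21 ALLOC][22-43 FREE]

Answer: [0-21 ALLOC][22-43 FREE]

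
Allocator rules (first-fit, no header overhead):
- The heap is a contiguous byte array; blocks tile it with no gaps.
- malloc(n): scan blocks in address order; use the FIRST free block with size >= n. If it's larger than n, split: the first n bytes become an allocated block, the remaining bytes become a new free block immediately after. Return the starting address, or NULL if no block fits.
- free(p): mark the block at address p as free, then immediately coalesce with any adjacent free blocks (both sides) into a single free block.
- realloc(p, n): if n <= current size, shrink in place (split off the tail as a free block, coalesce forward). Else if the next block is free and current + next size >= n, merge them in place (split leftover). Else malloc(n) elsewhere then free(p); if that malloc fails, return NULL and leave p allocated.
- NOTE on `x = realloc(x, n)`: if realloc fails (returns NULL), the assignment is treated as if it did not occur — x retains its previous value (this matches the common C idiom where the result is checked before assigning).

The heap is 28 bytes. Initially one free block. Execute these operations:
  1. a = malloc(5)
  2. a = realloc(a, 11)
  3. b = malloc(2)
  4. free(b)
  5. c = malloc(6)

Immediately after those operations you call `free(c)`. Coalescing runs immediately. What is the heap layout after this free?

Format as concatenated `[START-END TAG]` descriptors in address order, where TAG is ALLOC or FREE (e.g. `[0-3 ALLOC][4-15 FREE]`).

Op 1: a = malloc(5) -> a = 0; heap: [0-4 ALLOC][5-27 FREE]
Op 2: a = realloc(a, 11) -> a = 0; heap: [0-10 ALLOC][11-27 FREE]
Op 3: b = malloc(2) -> b = 11; heap: [0-10 ALLOC][11-12 ALLOC][13-27 FREE]
Op 4: free(b) -> (freed b); heap: [0-10 ALLOC][11-27 FREE]
Op 5: c = malloc(6) -> c = 11; heap: [0-10 ALLOC][11-16 ALLOC][17-27 FREE]
free(c): c = 11 -> block [11-16 ALLOC]; mark free, coalesce with adjacent free neighbors -> [0-10 ALLOC][11-27 FREE]

Answer: [0-10 ALLOC][11-27 FREE]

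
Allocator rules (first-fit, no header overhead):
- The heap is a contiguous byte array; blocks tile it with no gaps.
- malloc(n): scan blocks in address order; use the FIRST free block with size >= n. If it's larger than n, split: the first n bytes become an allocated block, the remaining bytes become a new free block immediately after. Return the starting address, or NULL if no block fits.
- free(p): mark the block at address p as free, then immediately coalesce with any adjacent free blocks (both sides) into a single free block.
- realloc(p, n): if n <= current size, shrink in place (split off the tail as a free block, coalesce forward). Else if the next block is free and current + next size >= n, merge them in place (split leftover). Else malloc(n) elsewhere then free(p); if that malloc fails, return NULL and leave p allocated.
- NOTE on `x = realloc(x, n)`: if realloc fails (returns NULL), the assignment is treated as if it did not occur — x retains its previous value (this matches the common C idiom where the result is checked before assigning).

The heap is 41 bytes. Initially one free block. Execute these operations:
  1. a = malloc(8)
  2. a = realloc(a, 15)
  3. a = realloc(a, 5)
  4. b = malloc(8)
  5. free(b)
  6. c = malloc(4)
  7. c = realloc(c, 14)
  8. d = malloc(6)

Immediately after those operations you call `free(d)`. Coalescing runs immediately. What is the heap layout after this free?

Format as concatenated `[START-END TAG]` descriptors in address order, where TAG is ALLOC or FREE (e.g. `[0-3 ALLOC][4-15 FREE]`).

Answer: [0-4 ALLOC][5-18 ALLOC][19-40 FREE]

Derivation:
Op 1: a = malloc(8) -> a = 0; heap: [0-7 ALLOC][8-40 FREE]
Op 2: a = realloc(a, 15) -> a = 0; heap: [0-14 ALLOC][15-40 FREE]
Op 3: a = realloc(a, 5) -> a = 0; heap: [0-4 ALLOC][5-40 FREE]
Op 4: b = malloc(8) -> b = 5; heap: [0-4 ALLOC][5-12 ALLOC][13-40 FREE]
Op 5: free(b) -> (freed b); heap: [0-4 ALLOC][5-40 FREE]
Op 6: c = malloc(4) -> c = 5; heap: [0-4 ALLOC][5-8 ALLOC][9-40 FREE]
Op 7: c = realloc(c, 14) -> c = 5; heap: [0-4 ALLOC][5-18 ALLOC][19-40 FREE]
Op 8: d = malloc(6) -> d = 19; heap: [0-4 ALLOC][5-18 ALLOC][19-24 ALLOC][25-40 FREE]
free(d): d = 19 -> block [19-24 ALLOC]; mark free, coalesce with adjacent free neighbors -> [0-4 ALLOC][5-18 ALLOC][19-40 FREE]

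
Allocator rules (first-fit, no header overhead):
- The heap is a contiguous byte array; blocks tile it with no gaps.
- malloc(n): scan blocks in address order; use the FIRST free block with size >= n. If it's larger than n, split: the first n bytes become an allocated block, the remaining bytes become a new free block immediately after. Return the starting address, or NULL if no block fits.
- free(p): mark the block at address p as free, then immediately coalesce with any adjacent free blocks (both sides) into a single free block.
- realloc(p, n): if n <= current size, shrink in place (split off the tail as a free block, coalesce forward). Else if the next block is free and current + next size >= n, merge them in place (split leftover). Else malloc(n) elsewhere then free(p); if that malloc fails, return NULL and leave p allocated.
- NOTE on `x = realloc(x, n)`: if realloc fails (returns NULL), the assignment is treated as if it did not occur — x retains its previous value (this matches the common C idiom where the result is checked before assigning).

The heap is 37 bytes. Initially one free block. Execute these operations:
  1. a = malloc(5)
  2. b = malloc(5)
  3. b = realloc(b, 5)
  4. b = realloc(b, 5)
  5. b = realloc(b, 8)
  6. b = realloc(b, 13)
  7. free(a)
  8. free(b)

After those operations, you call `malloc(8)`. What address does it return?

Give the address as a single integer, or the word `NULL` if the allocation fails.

Op 1: a = malloc(5) -> a = 0; heap: [0-4 ALLOC][5-36 FREE]
Op 2: b = malloc(5) -> b = 5; heap: [0-4 ALLOC][5-9 ALLOC][10-36 FREE]
Op 3: b = realloc(b, 5) -> b = 5; heap: [0-4 ALLOC][5-9 ALLOC][10-36 FREE]
Op 4: b = realloc(b, 5) -> b = 5; heap: [0-4 ALLOC][5-9 ALLOC][10-36 FREE]
Op 5: b = realloc(b, 8) -> b = 5; heap: [0-4 ALLOC][5-12 ALLOC][13-36 FREE]
Op 6: b = realloc(b, 13) -> b = 5; heap: [0-4 ALLOC][5-17 ALLOC][18-36 FREE]
Op 7: free(a) -> (freed a); heap: [0-4 FREE][5-17 ALLOC][18-36 FREE]
Op 8: free(b) -> (freed b); heap: [0-36 FREE]
malloc(8): first-fit scan over [0-36 FREE] -> 0

Answer: 0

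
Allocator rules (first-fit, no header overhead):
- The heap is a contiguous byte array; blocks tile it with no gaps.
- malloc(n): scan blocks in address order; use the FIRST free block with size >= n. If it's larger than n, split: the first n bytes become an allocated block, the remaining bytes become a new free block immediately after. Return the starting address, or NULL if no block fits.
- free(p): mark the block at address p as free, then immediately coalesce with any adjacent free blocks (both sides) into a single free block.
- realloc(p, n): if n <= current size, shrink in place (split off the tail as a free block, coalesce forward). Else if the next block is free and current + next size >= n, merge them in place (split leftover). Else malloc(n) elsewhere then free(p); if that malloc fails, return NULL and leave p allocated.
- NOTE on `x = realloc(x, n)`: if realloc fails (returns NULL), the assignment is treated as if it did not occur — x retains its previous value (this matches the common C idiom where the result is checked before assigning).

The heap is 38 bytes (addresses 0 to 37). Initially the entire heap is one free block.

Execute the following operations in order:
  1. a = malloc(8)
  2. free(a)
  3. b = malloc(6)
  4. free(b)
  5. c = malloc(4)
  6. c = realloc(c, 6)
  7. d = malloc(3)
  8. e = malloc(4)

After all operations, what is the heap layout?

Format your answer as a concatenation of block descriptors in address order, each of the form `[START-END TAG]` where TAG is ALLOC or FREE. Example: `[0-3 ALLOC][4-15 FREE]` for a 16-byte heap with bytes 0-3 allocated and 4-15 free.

Op 1: a = malloc(8) -> a = 0; heap: [0-7 ALLOC][8-37 FREE]
Op 2: free(a) -> (freed a); heap: [0-37 FREE]
Op 3: b = malloc(6) -> b = 0; heap: [0-5 ALLOC][6-37 FREE]
Op 4: free(b) -> (freed b); heap: [0-37 FREE]
Op 5: c = malloc(4) -> c = 0; heap: [0-3 ALLOC][4-37 FREE]
Op 6: c = realloc(c, 6) -> c = 0; heap: [0-5 ALLOC][6-37 FREE]
Op 7: d = malloc(3) -> d = 6; heap: [0-5 ALLOC][6-8 ALLOC][9-37 FREE]
Op 8: e = malloc(4) -> e = 9; heap: [0-5 ALLOC][6-8 ALLOC][9-12 ALLOC][13-37 FREE]

Answer: [0-5 ALLOC][6-8 ALLOC][9-12 ALLOC][13-37 FREE]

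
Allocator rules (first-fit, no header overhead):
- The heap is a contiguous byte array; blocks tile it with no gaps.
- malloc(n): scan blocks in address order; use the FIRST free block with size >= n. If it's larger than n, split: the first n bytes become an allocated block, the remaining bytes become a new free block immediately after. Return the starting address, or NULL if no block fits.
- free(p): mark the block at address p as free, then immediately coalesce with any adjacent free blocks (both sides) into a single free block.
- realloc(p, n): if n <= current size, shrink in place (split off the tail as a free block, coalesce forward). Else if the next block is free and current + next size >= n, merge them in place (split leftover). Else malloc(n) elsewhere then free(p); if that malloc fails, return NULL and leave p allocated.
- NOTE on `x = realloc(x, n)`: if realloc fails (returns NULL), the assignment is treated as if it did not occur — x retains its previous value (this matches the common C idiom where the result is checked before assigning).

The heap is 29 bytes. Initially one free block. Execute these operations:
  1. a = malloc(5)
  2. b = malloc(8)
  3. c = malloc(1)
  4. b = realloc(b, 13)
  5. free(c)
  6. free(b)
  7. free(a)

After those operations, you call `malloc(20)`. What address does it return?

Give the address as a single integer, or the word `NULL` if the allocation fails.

Answer: 0

Derivation:
Op 1: a = malloc(5) -> a = 0; heap: [0-4 ALLOC][5-28 FREE]
Op 2: b = malloc(8) -> b = 5; heap: [0-4 ALLOC][5-12 ALLOC][13-28 FREE]
Op 3: c = malloc(1) -> c = 13; heap: [0-4 ALLOC][5-12 ALLOC][13-13 ALLOC][14-28 FREE]
Op 4: b = realloc(b, 13) -> b = 14; heap: [0-4 ALLOC][5-12 FREE][13-13 ALLOC][14-26 ALLOC][27-28 FREE]
Op 5: free(c) -> (freed c); heap: [0-4 ALLOC][5-13 FREE][14-26 ALLOC][27-28 FREE]
Op 6: free(b) -> (freed b); heap: [0-4 ALLOC][5-28 FREE]
Op 7: free(a) -> (freed a); heap: [0-28 FREE]
malloc(20): first-fit scan over [0-28 FREE] -> 0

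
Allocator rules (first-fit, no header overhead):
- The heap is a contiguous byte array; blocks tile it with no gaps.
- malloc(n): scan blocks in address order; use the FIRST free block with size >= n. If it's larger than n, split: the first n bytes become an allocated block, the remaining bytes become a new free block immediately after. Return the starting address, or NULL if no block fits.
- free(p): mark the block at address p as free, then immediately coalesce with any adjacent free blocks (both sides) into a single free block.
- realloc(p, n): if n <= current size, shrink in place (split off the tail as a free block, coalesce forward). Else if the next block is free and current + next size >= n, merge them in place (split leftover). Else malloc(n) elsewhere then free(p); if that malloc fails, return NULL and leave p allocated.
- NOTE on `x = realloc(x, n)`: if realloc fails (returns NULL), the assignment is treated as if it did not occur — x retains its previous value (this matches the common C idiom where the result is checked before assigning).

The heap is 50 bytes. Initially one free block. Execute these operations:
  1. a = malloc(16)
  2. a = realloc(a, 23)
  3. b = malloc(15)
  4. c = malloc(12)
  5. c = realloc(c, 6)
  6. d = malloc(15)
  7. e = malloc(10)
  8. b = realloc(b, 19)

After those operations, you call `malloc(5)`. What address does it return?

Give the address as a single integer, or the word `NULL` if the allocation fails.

Op 1: a = malloc(16) -> a = 0; heap: [0-15 ALLOC][16-49 FREE]
Op 2: a = realloc(a, 23) -> a = 0; heap: [0-22 ALLOC][23-49 FREE]
Op 3: b = malloc(15) -> b = 23; heap: [0-22 ALLOC][23-37 ALLOC][38-49 FREE]
Op 4: c = malloc(12) -> c = 38; heap: [0-22 ALLOC][23-37 ALLOC][38-49 ALLOC]
Op 5: c = realloc(c, 6) -> c = 38; heap: [0-22 ALLOC][23-37 ALLOC][38-43 ALLOC][44-49 FREE]
Op 6: d = malloc(15) -> d = NULL; heap: [0-22 ALLOC][23-37 ALLOC][38-43 ALLOC][44-49 FREE]
Op 7: e = malloc(10) -> e = NULL; heap: [0-22 ALLOC][23-37 ALLOC][38-43 ALLOC][44-49 FREE]
Op 8: b = realloc(b, 19) -> NULL (b unchanged); heap: [0-22 ALLOC][23-37 ALLOC][38-43 ALLOC][44-49 FREE]
malloc(5): first-fit scan over [0-22 ALLOC][23-37 ALLOC][38-43 ALLOC][44-49 FREE] -> 44

Answer: 44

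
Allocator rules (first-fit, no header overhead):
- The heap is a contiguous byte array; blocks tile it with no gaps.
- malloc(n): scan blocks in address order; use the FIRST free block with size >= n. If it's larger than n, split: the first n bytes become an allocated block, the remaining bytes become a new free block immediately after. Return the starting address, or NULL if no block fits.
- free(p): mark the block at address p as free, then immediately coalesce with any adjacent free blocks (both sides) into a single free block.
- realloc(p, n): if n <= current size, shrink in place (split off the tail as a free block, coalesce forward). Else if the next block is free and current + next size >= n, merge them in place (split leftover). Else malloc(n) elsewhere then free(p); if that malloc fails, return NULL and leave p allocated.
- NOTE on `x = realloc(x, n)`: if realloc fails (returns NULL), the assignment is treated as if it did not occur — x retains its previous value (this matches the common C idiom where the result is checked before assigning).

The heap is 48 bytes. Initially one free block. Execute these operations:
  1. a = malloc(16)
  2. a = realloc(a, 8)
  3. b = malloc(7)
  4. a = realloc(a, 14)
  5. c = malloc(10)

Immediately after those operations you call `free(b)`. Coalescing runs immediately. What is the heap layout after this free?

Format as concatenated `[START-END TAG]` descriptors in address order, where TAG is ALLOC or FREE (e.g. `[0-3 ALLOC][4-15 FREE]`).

Op 1: a = malloc(16) -> a = 0; heap: [0-15 ALLOC][16-47 FREE]
Op 2: a = realloc(a, 8) -> a = 0; heap: [0-7 ALLOC][8-47 FREE]
Op 3: b = malloc(7) -> b = 8; heap: [0-7 ALLOC][8-14 ALLOC][15-47 FREE]
Op 4: a = realloc(a, 14) -> a = 15; heap: [0-7 FREE][8-14 ALLOC][15-28 ALLOC][29-47 FREE]
Op 5: c = malloc(10) -> c = 29; heap: [0-7 FREE][8-14 ALLOC][15-28 ALLOC][29-38 ALLOC][39-47 FREE]
free(b): b = 8 -> block [8-14 ALLOC]; mark free, coalesce with adjacent free neighbors -> [0-14 FREE][15-28 ALLOC][29-38 ALLOC][39-47 FREE]

Answer: [0-14 FREE][15-28 ALLOC][29-38 ALLOC][39-47 FREE]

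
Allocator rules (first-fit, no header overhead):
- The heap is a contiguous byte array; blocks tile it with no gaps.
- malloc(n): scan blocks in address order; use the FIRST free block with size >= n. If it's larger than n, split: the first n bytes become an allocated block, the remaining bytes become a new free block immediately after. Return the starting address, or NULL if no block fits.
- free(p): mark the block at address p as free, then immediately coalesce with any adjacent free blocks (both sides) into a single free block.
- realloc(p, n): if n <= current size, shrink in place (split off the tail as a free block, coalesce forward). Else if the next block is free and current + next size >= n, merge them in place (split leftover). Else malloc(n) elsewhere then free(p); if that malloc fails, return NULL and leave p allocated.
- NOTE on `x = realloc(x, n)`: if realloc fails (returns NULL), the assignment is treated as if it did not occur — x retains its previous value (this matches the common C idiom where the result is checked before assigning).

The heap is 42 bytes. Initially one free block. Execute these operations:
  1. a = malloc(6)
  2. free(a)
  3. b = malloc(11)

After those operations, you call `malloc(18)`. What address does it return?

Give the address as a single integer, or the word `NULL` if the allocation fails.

Op 1: a = malloc(6) -> a = 0; heap: [0-5 ALLOC][6-41 FREE]
Op 2: free(a) -> (freed a); heap: [0-41 FREE]
Op 3: b = malloc(11) -> b = 0; heap: [0-10 ALLOC][11-41 FREE]
malloc(18): first-fit scan over [0-10 ALLOC][11-41 FREE] -> 11

Answer: 11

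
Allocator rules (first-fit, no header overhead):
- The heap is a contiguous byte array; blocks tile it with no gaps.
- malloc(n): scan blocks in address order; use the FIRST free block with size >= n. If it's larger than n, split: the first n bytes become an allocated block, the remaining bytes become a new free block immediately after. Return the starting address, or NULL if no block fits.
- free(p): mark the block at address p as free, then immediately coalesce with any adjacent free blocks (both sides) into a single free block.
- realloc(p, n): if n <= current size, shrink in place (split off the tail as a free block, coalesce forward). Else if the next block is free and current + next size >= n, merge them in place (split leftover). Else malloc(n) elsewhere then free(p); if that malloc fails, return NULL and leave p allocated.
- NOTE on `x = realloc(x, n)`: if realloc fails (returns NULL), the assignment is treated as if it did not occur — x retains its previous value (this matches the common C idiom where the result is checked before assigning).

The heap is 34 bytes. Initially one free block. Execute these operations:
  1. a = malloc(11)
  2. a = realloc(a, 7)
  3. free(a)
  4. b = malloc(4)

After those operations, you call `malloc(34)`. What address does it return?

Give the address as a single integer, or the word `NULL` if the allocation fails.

Op 1: a = malloc(11) -> a = 0; heap: [0-10 ALLOC][11-33 FREE]
Op 2: a = realloc(a, 7) -> a = 0; heap: [0-6 ALLOC][7-33 FREE]
Op 3: free(a) -> (freed a); heap: [0-33 FREE]
Op 4: b = malloc(4) -> b = 0; heap: [0-3 ALLOC][4-33 FREE]
malloc(34): first-fit scan over [0-3 ALLOC][4-33 FREE] -> NULL

Answer: NULL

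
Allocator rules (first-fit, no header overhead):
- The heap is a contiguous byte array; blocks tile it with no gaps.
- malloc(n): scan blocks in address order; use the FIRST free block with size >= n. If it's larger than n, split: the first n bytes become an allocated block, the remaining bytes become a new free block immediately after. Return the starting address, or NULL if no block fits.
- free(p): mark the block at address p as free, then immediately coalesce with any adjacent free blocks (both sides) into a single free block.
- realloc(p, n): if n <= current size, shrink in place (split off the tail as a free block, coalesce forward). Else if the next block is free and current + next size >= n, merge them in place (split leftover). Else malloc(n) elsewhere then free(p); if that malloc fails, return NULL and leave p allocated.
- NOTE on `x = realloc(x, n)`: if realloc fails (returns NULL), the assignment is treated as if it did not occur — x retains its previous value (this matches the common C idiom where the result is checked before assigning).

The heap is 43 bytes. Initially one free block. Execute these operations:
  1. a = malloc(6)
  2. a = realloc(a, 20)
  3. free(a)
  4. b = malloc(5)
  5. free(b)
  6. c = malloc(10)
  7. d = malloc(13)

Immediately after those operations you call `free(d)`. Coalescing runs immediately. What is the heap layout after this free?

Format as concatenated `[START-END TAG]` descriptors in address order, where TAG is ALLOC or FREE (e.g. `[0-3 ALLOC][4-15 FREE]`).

Op 1: a = malloc(6) -> a = 0; heap: [0-5 ALLOC][6-42 FREE]
Op 2: a = realloc(a, 20) -> a = 0; heap: [0-19 ALLOC][20-42 FREE]
Op 3: free(a) -> (freed a); heap: [0-42 FREE]
Op 4: b = malloc(5) -> b = 0; heap: [0-4 ALLOC][5-42 FREE]
Op 5: free(b) -> (freed b); heap: [0-42 FREE]
Op 6: c = malloc(10) -> c = 0; heap: [0-9 ALLOC][10-42 FREE]
Op 7: d = malloc(13) -> d = 10; heap: [0-9 ALLOC][10-22 ALLOC][23-42 FREE]
free(d): d = 10 -> block [10-22 ALLOC]; mark free, coalesce with adjacent free neighbors -> [0-9 ALLOC][10-42 FREE]

Answer: [0-9 ALLOC][10-42 FREE]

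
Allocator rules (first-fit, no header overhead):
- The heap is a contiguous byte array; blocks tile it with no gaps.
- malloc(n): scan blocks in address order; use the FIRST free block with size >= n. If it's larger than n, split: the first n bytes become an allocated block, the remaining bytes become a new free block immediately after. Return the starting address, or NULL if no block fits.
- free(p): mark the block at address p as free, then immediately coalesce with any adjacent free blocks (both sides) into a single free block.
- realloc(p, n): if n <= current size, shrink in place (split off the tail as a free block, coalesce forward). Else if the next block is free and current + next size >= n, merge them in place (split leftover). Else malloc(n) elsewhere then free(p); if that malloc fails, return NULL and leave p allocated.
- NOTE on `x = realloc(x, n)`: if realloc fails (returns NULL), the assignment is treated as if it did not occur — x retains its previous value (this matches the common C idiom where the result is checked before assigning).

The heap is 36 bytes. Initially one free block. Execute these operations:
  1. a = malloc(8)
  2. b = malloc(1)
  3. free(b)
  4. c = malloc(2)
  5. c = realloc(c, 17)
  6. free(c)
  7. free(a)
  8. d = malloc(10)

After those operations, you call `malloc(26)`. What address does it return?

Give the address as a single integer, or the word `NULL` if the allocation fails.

Op 1: a = malloc(8) -> a = 0; heap: [0-7 ALLOC][8-35 FREE]
Op 2: b = malloc(1) -> b = 8; heap: [0-7 ALLOC][8-8 ALLOC][9-35 FREE]
Op 3: free(b) -> (freed b); heap: [0-7 ALLOC][8-35 FREE]
Op 4: c = malloc(2) -> c = 8; heap: [0-7 ALLOC][8-9 ALLOC][10-35 FREE]
Op 5: c = realloc(c, 17) -> c = 8; heap: [0-7 ALLOC][8-24 ALLOC][25-35 FREE]
Op 6: free(c) -> (freed c); heap: [0-7 ALLOC][8-35 FREE]
Op 7: free(a) -> (freed a); heap: [0-35 FREE]
Op 8: d = malloc(10) -> d = 0; heap: [0-9 ALLOC][10-35 FREE]
malloc(26): first-fit scan over [0-9 ALLOC][10-35 FREE] -> 10

Answer: 10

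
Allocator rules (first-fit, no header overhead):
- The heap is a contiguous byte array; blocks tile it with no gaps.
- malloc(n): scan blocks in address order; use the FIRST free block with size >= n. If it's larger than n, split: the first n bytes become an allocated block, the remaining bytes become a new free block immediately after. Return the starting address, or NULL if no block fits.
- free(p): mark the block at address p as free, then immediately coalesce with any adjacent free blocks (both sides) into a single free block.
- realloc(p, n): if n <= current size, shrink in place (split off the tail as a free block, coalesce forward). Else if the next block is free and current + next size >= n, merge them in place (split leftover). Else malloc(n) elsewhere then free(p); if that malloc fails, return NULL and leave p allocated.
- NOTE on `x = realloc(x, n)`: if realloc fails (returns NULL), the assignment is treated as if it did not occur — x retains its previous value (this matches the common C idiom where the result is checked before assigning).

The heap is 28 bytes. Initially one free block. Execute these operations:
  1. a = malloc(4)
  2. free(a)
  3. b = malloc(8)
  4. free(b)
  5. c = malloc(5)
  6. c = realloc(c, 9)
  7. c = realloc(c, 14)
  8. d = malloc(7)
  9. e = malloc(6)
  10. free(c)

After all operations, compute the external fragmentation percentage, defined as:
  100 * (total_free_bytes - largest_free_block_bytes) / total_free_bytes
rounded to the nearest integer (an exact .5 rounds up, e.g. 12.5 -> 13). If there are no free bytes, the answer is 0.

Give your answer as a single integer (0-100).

Answer: 7

Derivation:
Op 1: a = malloc(4) -> a = 0; heap: [0-3 ALLOC][4-27 FREE]
Op 2: free(a) -> (freed a); heap: [0-27 FREE]
Op 3: b = malloc(8) -> b = 0; heap: [0-7 ALLOC][8-27 FREE]
Op 4: free(b) -> (freed b); heap: [0-27 FREE]
Op 5: c = malloc(5) -> c = 0; heap: [0-4 ALLOC][5-27 FREE]
Op 6: c = realloc(c, 9) -> c = 0; heap: [0-8 ALLOC][9-27 FREE]
Op 7: c = realloc(c, 14) -> c = 0; heap: [0-13 ALLOC][14-27 FREE]
Op 8: d = malloc(7) -> d = 14; heap: [0-13 ALLOC][14-20 ALLOC][21-27 FREE]
Op 9: e = malloc(6) -> e = 21; heap: [0-13 ALLOC][14-20 ALLOC][21-26 ALLOC][27-27 FREE]
Op 10: free(c) -> (freed c); heap: [0-13 FREE][14-20 ALLOC][21-26 ALLOC][27-27 FREE]
Free blocks: [14 1] total_free=15 largest=14 -> 100*(15-14)/15 = 100/15 ≈ 6.667 -> rounds to 7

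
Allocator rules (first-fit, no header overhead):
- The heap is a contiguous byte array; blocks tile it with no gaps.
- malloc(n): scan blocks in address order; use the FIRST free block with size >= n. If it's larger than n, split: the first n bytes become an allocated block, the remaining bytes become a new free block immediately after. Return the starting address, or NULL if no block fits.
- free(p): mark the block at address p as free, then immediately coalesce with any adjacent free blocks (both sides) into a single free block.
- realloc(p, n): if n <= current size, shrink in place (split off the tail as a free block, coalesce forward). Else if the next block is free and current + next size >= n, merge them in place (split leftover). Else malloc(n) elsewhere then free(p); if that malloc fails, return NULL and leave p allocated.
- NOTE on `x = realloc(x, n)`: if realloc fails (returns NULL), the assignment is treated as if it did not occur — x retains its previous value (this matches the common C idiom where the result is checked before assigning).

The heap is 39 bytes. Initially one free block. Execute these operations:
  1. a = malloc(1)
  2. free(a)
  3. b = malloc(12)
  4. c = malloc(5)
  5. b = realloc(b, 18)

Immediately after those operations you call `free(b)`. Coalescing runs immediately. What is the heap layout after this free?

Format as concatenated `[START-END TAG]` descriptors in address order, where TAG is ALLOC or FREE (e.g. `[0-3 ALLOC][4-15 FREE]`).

Answer: [0-11 FREE][12-16 ALLOC][17-38 FREE]

Derivation:
Op 1: a = malloc(1) -> a = 0; heap: [0-0 ALLOC][1-38 FREE]
Op 2: free(a) -> (freed a); heap: [0-38 FREE]
Op 3: b = malloc(12) -> b = 0; heap: [0-11 ALLOC][12-38 FREE]
Op 4: c = malloc(5) -> c = 12; heap: [0-11 ALLOC][12-16 ALLOC][17-38 FREE]
Op 5: b = realloc(b, 18) -> b = 17; heap: [0-11 FREE][12-16 ALLOC][17-34 ALLOC][35-38 FREE]
free(b): b = 17 -> block [17-34 ALLOC]; mark free, coalesce with adjacent free neighbors -> [0-11 FREE][12-16 ALLOC][17-38 FREE]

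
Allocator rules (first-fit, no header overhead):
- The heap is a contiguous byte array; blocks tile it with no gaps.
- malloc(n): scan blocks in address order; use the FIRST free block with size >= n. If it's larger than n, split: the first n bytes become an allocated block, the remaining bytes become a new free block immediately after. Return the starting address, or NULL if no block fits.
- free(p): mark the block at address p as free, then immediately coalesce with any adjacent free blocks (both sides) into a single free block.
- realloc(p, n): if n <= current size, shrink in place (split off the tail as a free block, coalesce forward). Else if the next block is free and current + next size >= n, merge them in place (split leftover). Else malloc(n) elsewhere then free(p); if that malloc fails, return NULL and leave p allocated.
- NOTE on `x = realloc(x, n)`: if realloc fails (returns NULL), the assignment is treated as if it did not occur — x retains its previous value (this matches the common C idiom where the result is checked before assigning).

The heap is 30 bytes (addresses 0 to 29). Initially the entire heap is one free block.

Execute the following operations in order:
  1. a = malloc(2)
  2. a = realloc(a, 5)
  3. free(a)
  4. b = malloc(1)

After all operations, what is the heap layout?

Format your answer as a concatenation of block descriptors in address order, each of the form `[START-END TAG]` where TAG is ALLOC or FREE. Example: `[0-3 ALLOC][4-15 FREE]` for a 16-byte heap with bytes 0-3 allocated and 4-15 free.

Answer: [0-0 ALLOC][1-29 FREE]

Derivation:
Op 1: a = malloc(2) -> a = 0; heap: [0-1 ALLOC][2-29 FREE]
Op 2: a = realloc(a, 5) -> a = 0; heap: [0-4 ALLOC][5-29 FREE]
Op 3: free(a) -> (freed a); heap: [0-29 FREE]
Op 4: b = malloc(1) -> b = 0; heap: [0-0 ALLOC][1-29 FREE]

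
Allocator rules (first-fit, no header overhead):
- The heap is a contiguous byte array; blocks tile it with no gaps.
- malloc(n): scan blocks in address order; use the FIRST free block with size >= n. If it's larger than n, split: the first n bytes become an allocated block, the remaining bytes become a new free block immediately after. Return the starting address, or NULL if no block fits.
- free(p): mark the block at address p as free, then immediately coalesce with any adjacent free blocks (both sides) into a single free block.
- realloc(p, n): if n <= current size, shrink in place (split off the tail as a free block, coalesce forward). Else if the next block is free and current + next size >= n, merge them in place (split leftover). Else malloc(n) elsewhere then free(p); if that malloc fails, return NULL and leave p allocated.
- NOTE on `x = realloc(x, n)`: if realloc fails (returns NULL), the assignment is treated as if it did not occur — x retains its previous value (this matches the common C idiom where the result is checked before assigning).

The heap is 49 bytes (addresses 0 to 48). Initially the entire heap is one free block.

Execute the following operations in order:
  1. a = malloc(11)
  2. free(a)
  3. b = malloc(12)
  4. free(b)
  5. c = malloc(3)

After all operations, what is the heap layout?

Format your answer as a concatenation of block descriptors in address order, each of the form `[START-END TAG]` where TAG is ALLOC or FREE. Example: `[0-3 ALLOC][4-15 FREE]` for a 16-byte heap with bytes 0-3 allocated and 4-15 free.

Op 1: a = malloc(11) -> a = 0; heap: [0-10 ALLOC][11-48 FREE]
Op 2: free(a) -> (freed a); heap: [0-48 FREE]
Op 3: b = malloc(12) -> b = 0; heap: [0-11 ALLOC][12-48 FREE]
Op 4: free(b) -> (freed b); heap: [0-48 FREE]
Op 5: c = malloc(3) -> c = 0; heap: [0-2 ALLOC][3-48 FREE]

Answer: [0-2 ALLOC][3-48 FREE]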